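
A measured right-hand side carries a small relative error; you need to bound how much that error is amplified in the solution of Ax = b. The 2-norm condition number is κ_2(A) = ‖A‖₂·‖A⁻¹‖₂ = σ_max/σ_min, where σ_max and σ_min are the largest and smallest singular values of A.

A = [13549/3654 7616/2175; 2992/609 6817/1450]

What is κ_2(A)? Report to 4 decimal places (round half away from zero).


M = AᵀA = [505849705/13351716 28675736/794745; 28675736/794745 26010289/756900]. tr(M)=14338157/198450, det(M)=83521/1587600
eigenvalues of AᵀA: λ = (tr ± √(tr²−4·det))/2 = 289/4, 289/396900
κ = σ_max/σ_min = (17/2)/(17/630) = 315.0000

315.0000


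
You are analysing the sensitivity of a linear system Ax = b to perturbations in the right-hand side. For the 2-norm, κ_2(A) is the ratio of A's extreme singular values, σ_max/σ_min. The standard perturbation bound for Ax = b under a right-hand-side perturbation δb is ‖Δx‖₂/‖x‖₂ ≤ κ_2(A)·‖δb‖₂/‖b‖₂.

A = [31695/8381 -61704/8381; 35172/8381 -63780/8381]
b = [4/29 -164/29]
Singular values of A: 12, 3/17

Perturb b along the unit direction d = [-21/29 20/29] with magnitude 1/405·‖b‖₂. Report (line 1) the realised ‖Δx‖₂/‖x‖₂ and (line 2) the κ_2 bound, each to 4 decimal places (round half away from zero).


from the listed singular values, σ₁ = 12, σ_n = 3/17
κ_2(A) = 12 / (3/17) = 68.0000
κ_2(A)·‖δb‖/‖b‖ = 0.1679
solve Ax = b  →  x = [-20.1569 -10.3725]
2-norm of b is 5.6569; of x, 22.6691
δb = ε·‖b‖·d = [-0.0101 0.0096]; solving A·Δx = δb gives ‖Δx‖ = 0.0791
dividing the unrounded norms, ‖Δx‖/‖x‖ = 0.0035
so the bound overstates the realised error by a factor of ≈ 48.0885 (computed from the unrounded values)

0.0035
0.1679


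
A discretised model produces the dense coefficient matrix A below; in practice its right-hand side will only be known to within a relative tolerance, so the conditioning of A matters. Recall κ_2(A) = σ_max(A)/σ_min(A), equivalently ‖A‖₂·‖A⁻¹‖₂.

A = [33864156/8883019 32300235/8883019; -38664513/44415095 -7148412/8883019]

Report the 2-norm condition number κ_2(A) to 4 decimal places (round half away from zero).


298.8400

form AᵀA = [17944361157249/1173528057025 3417900566976/234705611405; 3417900566976/234705611405 651044006649/46941122281] with trace 40690203714/1395396025 and determinant 531441/55815841
λ_max, λ_min = (40690203714/1395396025 ± √1655618521220927191296/1947130066585800625)/2 = 729/25, 18225/55815841
κ = σ_max/σ_min = (27/5)/(135/7471) = 298.8400


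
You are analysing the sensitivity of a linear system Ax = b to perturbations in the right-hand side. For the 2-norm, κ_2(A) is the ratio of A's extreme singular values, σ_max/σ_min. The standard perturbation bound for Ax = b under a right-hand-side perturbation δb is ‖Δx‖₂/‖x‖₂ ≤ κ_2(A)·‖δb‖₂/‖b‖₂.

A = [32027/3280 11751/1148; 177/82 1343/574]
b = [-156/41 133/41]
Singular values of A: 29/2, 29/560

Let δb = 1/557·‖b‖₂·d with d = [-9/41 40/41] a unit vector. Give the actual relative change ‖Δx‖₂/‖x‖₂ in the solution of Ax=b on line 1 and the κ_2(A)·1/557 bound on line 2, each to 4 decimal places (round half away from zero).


from the listed singular values, σ₁ = 29/2, σ_n = 29/560
κ = σ_max/σ_min = (29/2)/(29/560) = 280.0000
worst-case relative error ≤ 280.0000 × 1/557 = 0.5027
solve Ax = b  →  x = [-56.0761 53.1201]
2-norm of b is 5.0000; of x, 77.2417
re-solving with b+δb shifts x by Δx of norm 0.1733
dividing the unrounded norms, ‖Δx‖/‖x‖ = 0.0022
tightness: 0.0022 against a bound of 0.5027 (unrounded ratio ≈ 0.0045)

0.0022
0.5027


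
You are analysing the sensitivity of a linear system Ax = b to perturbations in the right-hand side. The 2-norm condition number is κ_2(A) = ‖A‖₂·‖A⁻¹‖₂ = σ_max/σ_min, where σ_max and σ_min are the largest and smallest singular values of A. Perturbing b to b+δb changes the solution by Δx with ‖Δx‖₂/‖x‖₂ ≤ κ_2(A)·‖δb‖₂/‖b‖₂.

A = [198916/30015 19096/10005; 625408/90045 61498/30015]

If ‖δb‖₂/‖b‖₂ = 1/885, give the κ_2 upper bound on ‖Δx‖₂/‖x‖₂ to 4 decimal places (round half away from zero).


0.3508

AᵀA = [888517648/9641025 86382688/3213675; 86382688/3213675 8399428/1071225]; tr = 38564500/385641, det = 40000/385641
eigenvalues of AᵀA: λ = (tr ± √(tr²−4·det))/2 = 100, 400/385641
so κ_2 = √(100 / (400/385641)) = 310.5000
κ_2(A)·‖δb‖/‖b‖ = 0.3508


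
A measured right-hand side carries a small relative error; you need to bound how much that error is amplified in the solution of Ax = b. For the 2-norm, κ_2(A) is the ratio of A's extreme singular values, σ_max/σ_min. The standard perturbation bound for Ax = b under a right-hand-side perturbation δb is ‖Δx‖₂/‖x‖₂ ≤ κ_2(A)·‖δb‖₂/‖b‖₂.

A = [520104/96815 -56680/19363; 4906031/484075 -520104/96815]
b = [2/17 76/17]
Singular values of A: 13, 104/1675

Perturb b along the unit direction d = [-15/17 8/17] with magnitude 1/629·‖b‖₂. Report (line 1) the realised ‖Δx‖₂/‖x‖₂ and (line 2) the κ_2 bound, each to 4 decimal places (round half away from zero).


σ_max = 13, σ_min = 104/1675
condition number: 13 ÷ (104/1675) = 209.3750
κ_2(A)·‖δb‖/‖b‖ = 0.3329
solve Ax = b  →  x = [15.4299 28.2771]
‖b‖ = 4.4721, ‖x‖ = 32.2130
with δb = [-0.0063 0.0033], A·Δx = δb → ‖Δx‖ = 0.1145
dividing the unrounded norms, ‖Δx‖/‖x‖ = 0.0036
so the bound overstates the realised error by a factor of ≈ 93.6396 (computed from the unrounded values)

0.0036
0.3329


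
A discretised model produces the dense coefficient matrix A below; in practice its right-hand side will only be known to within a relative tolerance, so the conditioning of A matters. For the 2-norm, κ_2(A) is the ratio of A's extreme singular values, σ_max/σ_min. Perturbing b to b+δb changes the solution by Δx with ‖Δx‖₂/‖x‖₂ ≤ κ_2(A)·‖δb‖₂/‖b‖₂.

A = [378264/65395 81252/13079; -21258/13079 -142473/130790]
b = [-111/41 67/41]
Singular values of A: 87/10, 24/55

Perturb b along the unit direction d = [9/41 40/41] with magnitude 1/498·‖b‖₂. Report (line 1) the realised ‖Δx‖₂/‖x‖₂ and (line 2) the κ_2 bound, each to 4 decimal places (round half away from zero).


0.0063
0.0400

from the listed singular values, σ₁ = 87/10, σ_n = 24/55
κ = σ_max/σ_min = (87/10)/(24/55) = 19.9375
worst-case relative error ≤ 19.9375 × 1/498 = 0.0400
solve Ax = b  →  x = [-1.8973 1.3308]
‖b‖₂ = 3.1623 and ‖x‖₂ = 2.3175
with δb = [0.0014 0.0062], A·Δx = δb → ‖Δx‖ = 0.0146
relative error = 0.0063
realised/bound (from unrounded values) ≈ 0.1568


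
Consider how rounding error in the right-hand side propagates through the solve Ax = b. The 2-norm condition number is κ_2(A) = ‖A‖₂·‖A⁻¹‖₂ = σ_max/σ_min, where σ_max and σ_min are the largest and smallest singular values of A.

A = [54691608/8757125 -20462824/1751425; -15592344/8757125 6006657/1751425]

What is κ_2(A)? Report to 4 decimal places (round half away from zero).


309.0750

AᵀA = [5174869083264/122699581225 -1940484177624/24539916245; -1940484177624/24539916245 727691350993/4907983249]; tr = 80855200201/424566025, det = 161188416/424566025
λ_max, λ_min = (80855200201/424566025 ± √6537289659043561774801/180256309584300625)/2 = 4761/25, 33856/16982641
κ = σ_max/σ_min = (69/5)/(184/4121) = 309.0750


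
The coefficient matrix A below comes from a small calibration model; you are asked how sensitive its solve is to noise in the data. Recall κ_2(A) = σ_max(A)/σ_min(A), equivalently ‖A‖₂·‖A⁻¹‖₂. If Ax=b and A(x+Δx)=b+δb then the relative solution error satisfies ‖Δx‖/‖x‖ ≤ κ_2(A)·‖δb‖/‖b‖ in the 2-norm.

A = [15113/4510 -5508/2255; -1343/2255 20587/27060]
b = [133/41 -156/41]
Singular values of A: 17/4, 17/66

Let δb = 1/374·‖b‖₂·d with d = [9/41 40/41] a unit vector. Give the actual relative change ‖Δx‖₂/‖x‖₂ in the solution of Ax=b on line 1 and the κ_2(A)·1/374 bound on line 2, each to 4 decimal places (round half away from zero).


from the listed singular values, σ₁ = 17/4, σ_n = 17/66
condition number: (17/4) ÷ (17/66) = 16.5000
perturbation bound = 16.5000·1/374 = 0.0441
solve Ax = b  →  x = [-6.2353 -9.8824]
‖b‖ = 5.0000, ‖x‖ = 11.6850
Δx = A⁻¹·δb where δb = 1/374·5.0000·d; ‖Δx‖ = 0.0519
realised ‖Δx‖/‖x‖ = 0.0044
tightness: 0.0044 against a bound of 0.0441 (unrounded ratio ≈ 0.1007)

0.0044
0.0441


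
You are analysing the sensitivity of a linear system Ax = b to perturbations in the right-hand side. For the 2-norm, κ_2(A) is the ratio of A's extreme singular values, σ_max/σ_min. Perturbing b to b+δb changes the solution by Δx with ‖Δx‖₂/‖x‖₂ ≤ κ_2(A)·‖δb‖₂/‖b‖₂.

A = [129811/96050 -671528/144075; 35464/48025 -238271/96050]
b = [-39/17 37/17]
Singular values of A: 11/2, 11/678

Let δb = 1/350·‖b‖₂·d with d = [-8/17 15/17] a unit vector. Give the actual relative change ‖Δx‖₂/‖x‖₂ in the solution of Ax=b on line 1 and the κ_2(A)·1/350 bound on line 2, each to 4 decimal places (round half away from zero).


0.0030
0.9686

σ_max = 11/2, σ_min = 11/678
condition number: (11/2) ÷ (11/678) = 339.0000
bound on ‖Δx‖/‖x‖: κ·ε = 339.0000·1/350 = 0.9686
solve Ax = b  →  x = [177.4618 51.9491]
‖b‖ = 3.1623, ‖x‖ = 184.9092
Δx = A⁻¹·δb where δb = 1/350·3.1623·d; ‖Δx‖ = 0.5569
dividing the unrounded norms, ‖Δx‖/‖x‖ = 0.0030
realised/bound (from unrounded values) ≈ 0.0031


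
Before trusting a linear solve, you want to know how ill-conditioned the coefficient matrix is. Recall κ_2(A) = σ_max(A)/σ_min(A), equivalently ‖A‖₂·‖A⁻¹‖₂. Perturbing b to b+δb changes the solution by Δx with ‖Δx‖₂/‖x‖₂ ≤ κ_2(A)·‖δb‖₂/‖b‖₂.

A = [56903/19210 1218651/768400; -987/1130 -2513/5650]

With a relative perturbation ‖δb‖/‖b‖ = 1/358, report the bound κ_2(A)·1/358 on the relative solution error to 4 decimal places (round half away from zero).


M = AᵀA = [70389725/7380482 600635385/118087712; 600635385/118087712 2563065001/944701696]. tr(M)=40044809/3268864, det(M)=60025/13075456
λ_max, λ_min = (40044809/3268864 ± √1603390514284881/10685471850496)/2 = 49/4, 1225/3268864
κ_2(A) = √(λ_max/λ_min) = √((49/4) / (1225/3268864)) = 180.8000
worst-case relative error ≤ 180.8000 × 1/358 = 0.5050

0.5050


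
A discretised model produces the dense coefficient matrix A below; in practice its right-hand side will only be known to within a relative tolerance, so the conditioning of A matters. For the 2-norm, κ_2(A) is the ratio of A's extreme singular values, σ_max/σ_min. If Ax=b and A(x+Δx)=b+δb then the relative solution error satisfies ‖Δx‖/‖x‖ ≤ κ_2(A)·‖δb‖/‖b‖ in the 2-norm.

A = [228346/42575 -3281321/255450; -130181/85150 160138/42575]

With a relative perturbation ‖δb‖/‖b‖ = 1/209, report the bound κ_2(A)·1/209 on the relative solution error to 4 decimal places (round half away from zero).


AᵀA = [360823481/11600836 -649453840/8700627; -649453840/8700627 18704412721/104407524]; tr = 64946225/308898, det = 707281/2471184
λ_max, λ_min = (64946225/308898 ± √1054475725726864/23854493601)/2 = 841/4, 841/617796
κ_2(A) = √(λ_max/λ_min) = √((841/4) / (841/617796)) = 393.0000
perturbation bound = 393.0000·1/209 = 1.8804

1.8804


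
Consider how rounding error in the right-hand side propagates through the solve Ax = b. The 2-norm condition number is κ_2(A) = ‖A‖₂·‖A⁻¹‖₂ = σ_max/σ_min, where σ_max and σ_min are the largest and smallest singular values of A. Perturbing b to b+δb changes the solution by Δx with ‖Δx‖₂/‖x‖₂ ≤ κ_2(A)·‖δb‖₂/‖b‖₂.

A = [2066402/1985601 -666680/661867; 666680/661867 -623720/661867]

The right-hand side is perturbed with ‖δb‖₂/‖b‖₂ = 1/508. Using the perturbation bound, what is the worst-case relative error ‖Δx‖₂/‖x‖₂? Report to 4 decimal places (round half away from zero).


0.2324

form AᵀA = [9833742244/4688003961 -3121395760/1562667987; -3121395760/1562667987 991068800/520889329] with trace 22298884/5574321 and determinant 6400/5574321
char-poly roots: 4 and 1600/5574321
κ = σ_max/σ_min = 2/(40/2361) = 118.0500
κ_2(A)·‖δb‖/‖b‖ = 0.2324


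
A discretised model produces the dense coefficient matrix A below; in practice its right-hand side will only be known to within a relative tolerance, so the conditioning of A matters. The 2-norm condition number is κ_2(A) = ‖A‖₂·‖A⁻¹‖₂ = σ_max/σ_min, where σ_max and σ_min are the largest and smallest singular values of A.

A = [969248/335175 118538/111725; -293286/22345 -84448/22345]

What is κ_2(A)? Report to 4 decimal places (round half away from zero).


65.4000

M = AᵀA = [12072096484/66830625 1173378304/22276875; 1173378304/22276875 114418724/7425625]. tr(M)=20962984/106929, det(M)=960400/106929
solving λ² − 20962984/106929·λ + 960400/106929 = 0 gives λ = 196, 4900/106929
so κ_2 = √(196 / (4900/106929)) = 65.4000


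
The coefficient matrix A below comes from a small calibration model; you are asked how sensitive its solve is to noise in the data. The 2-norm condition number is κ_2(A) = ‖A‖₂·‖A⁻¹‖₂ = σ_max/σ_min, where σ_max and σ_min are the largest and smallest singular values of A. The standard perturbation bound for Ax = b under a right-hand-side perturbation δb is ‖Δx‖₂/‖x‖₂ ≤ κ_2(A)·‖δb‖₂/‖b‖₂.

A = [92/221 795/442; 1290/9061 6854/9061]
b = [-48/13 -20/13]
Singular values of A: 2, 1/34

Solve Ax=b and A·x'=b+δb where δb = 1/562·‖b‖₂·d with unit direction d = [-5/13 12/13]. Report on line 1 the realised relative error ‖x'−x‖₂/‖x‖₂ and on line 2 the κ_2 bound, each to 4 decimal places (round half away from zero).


from the listed singular values, σ₁ = 2, σ_n = 1/34
κ_2(A) = 2 / (1/34) = 68.0000
bound on ‖Δx‖/‖x‖: κ·ε = 68.0000·1/562 = 0.1210
solve Ax = b  →  x = [-0.4390 -1.9512]
‖b‖₂ = 4.0000 and ‖x‖₂ = 2.0000
with δb = [-0.0027 0.0066], A·Δx = δb → ‖Δx‖ = 0.2420
dividing the unrounded norms, ‖Δx‖/‖x‖ = 0.1210
so the bound is sharp here: realised error equals the bound

0.1210
0.1210


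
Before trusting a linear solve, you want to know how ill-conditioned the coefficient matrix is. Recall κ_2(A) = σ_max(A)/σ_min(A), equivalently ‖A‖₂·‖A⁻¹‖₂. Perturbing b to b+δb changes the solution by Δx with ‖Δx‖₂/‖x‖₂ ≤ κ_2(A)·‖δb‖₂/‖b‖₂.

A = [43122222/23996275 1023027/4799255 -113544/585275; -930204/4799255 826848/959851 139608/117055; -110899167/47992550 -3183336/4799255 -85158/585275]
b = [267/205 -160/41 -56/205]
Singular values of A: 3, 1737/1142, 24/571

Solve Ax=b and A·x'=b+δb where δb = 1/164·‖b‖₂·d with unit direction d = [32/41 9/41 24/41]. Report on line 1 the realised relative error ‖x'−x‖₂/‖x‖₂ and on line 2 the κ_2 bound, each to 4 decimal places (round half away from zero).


largest singular value 3, smallest 24/571
κ = σ_max/σ_min = 3/(24/571) = 71.3750
worst-case relative error ≤ 71.3750 × 1/164 = 0.4352
solve Ax = b  →  x = [0.6716 -1.4662 -2.1039]
2-norm of b is 4.1231; of x, 2.6509
re-solving with b+δb shifts x by Δx of norm 0.5981
realised ‖Δx‖/‖x‖ = 0.2256
so the bound overstates the realised error by a factor of ≈ 1.9288 (computed from the unrounded values)

0.2256
0.4352


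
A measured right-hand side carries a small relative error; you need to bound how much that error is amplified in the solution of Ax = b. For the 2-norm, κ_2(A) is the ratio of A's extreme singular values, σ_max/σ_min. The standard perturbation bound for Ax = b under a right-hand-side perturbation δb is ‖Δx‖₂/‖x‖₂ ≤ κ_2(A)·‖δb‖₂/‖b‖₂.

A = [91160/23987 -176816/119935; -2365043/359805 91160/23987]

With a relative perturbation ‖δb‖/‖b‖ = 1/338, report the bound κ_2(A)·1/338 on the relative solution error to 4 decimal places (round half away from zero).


0.0460

form AᵀA = [25824260041/447957225 -182666408/5972763; -182666408/5972763 827050304/49773025] with trace 115113193/1550025 and determinant 875213056/38750625
char-poly roots: 1849/25 and 473344/1550025
so κ_2 = √((1849/25) / (473344/1550025)) = 15.5625
perturbation bound = 15.5625·1/338 = 0.0460


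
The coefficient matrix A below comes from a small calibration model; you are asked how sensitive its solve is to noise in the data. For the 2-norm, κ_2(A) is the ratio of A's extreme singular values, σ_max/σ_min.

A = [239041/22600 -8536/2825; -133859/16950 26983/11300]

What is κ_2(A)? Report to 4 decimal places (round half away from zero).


135.6000

form AᵀA = [32038284289/183873600 -389331173/7661400; -389331173/7661400 75755801/5107600] with trace 1390619725/7354944 and determinant 228765625/117679104
solving λ² − 1390619725/7354944·λ + 228765625/117679104 = 0 gives λ = 3025/16, 75625/7354944
so κ_2 = √((3025/16) / (75625/7354944)) = 135.6000


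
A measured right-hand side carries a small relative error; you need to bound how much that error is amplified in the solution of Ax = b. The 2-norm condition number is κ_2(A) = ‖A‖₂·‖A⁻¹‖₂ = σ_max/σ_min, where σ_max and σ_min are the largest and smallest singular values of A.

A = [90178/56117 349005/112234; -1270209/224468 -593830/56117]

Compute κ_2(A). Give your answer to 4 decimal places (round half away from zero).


form AᵀA = [1743544050625/50385883024 408616678125/6298235378; 408616678125/6298235378 1532340765625/12596470756] with trace 27241893125/174345616 and determinant 244140625/697382464
solving λ² − 27241893125/174345616·λ + 244140625/697382464 = 0 gives λ = 625/4, 390625/174345616
κ_2(A) = √(λ_max/λ_min) = √((625/4) / (390625/174345616)) = 264.0800

264.0800


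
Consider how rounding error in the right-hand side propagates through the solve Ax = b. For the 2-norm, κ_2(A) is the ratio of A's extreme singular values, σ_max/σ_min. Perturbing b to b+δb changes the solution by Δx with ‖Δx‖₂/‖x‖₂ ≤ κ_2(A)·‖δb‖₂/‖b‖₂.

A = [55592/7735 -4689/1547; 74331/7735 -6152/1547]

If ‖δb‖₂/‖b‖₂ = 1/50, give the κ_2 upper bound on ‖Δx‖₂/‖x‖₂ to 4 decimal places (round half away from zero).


M = AᵀA = [344622721/2393209 -143591040/2393209; -143591040/2393209 59833825/2393209]. tr(M)=2393234/14161, det(M)=4225/14161
eigenvalues of AᵀA: λ = (tr ± √(tr²−4·det))/2 = 169, 25/14161
σ_max=√169=13, σ_min=√(25/14161)=(5/119) → κ = 309.4000
κ_2(A)·‖δb‖/‖b‖ = 6.1880

6.1880


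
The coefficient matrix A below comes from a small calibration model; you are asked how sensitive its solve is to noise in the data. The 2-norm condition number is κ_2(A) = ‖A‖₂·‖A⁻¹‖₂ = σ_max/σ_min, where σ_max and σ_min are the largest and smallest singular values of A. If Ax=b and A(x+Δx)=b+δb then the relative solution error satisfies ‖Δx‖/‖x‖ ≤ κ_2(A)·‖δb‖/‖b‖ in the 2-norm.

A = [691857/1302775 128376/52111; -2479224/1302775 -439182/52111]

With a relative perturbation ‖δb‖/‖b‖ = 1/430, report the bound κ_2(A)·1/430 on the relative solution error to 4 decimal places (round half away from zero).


AᵀA = [10600348401/2715556321 47105935560/2715556321; 47105935560/2715556321 209361226500/2715556321]; tr = 130851621/1615441, det = 72900/1615441
λ_max, λ_min = (130851621/1615441 ± √17121675655732041/2609649624481)/2 = 81, 900/1615441
σ_max=√81=9, σ_min=√(900/1615441)=(30/1271) → κ = 381.3000
worst-case relative error ≤ 381.3000 × 1/430 = 0.8867

0.8867


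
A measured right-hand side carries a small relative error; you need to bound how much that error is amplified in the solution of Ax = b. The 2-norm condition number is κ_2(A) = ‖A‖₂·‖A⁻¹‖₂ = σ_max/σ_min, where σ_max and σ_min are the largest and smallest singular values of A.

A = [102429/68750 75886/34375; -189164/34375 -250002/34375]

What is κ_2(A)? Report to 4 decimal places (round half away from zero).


AᵀA = [245798041/7562500 81884547/1890625; 81884547/1890625 109215496/1890625]; tr = 27306401/302500, det = 130321/75625
solving λ² − 27306401/302500·λ + 130321/75625 = 0 gives λ = 361/4, 1444/75625
κ = σ_max/σ_min = (19/2)/(38/275) = 68.7500

68.7500


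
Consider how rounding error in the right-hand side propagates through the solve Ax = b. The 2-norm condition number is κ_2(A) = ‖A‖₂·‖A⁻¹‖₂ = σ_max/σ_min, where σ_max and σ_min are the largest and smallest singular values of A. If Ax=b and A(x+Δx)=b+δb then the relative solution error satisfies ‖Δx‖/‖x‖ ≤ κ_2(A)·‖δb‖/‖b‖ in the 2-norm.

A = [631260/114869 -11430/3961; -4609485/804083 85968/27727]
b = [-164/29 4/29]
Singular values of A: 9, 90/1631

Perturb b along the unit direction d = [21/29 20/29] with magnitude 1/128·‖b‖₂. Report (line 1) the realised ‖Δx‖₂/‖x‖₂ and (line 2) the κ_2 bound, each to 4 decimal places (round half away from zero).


largest singular value 9, smallest 90/1631
κ_2(A) = 9 / (90/1631) = 163.1000
perturbation bound = 163.1000·1/128 = 1.2742
solve Ax = b  →  x = [-34.5046 -63.7516]
‖b‖₂ = 5.6569 and ‖x‖₂ = 72.4903
re-solving with b+δb shifts x by Δx of norm 0.8009
realised ‖Δx‖/‖x‖ = 0.0110
tightness: 0.0110 against a bound of 1.2742 (unrounded ratio ≈ 0.0087)

0.0110
1.2742


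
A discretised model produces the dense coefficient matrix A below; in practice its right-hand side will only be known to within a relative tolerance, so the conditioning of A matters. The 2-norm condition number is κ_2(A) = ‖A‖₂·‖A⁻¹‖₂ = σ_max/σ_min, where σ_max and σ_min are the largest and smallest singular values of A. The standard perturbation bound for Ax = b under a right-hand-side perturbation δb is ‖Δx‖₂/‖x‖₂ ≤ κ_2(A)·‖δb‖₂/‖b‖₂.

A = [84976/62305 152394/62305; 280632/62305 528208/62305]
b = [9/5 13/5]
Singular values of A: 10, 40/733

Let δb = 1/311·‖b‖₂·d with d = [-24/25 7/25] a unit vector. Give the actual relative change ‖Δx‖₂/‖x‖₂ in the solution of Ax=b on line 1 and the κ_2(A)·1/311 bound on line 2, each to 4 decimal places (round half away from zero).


0.0102
0.5892

σ_max = 10, σ_min = 40/733
κ = σ_max/σ_min = 10/(40/733) = 183.2500
perturbation bound = 183.2500·1/311 = 0.5892
solve Ax = b  →  x = [16.3103 -8.3588]
‖b‖₂ = 3.1623 and ‖x‖₂ = 18.3275
re-solving with b+δb shifts x by Δx of norm 0.1863
realised ‖Δx‖/‖x‖ = 0.0102
tightness: 0.0102 against a bound of 0.5892 (unrounded ratio ≈ 0.0173)


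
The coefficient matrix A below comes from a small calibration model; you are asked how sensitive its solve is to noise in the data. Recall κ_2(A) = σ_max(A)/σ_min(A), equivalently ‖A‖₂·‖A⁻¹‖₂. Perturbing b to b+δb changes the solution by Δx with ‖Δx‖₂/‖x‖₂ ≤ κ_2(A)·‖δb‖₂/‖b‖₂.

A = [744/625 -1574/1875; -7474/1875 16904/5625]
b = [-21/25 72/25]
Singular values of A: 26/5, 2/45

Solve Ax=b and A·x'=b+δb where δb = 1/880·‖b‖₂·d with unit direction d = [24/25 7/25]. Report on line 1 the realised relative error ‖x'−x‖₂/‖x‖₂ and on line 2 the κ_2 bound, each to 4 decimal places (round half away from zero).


σ_max = 26/5, σ_min = 2/45
κ_2(A) = (26/5) / (2/45) = 117.0000
bound on ‖Δx‖/‖x‖: κ·ε = 117.0000·1/880 = 0.1330
solve Ax = b  →  x = [-0.4615 0.3462]
2-norm of b is 3.0000; of x, 0.5769
Δx = A⁻¹·δb where δb = 1/880·3.0000·d; ‖Δx‖ = 0.0767
dividing the unrounded norms, ‖Δx‖/‖x‖ = 0.1330
tightness: 0.1330 against a bound of 0.1330; the bound is attained (ratio 1)

0.1330
0.1330


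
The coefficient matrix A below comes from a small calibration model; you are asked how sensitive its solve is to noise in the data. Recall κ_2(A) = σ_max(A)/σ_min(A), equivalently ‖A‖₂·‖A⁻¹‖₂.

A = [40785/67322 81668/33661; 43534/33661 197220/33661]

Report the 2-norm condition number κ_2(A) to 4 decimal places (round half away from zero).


102.6250

AᵀA = [9244252849/4532251684 10251190170/1133062921; 10251190170/1133062921 45565390624/1133062921]; tr = 113923745/2696164, det = 114244/674041
eigenvalues of AᵀA: λ = (tr ± √(tr²−4·det))/2 = 169/4, 2704/674041
κ_2(A) = √(λ_max/λ_min) = √((169/4) / (2704/674041)) = 102.6250


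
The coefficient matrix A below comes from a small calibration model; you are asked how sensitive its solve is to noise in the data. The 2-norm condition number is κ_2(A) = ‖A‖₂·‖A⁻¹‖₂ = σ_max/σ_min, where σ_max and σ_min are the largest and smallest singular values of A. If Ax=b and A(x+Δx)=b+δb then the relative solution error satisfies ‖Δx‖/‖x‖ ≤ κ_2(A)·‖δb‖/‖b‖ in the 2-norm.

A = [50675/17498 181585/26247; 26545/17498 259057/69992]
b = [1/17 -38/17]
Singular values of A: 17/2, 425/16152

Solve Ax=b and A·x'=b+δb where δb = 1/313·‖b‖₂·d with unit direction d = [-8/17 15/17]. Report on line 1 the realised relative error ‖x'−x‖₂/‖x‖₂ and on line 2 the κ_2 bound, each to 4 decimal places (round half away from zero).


0.0036
1.0321

largest singular value 17/2, smallest 425/16152
condition number: (17/2) ÷ (425/16152) = 323.0400
worst-case relative error ≤ 323.0400 × 1/313 = 1.0321
solve Ax = b  →  x = [70.1173 -29.3430]
‖b‖ = 2.2361, ‖x‖ = 76.0095
δb = ε·‖b‖·d = [-0.0034 0.0063]; solving A·Δx = δb gives ‖Δx‖ = 0.2715
relative error = 0.0036
so the bound overstates the realised error by a factor of ≈ 288.9361 (computed from the unrounded values)


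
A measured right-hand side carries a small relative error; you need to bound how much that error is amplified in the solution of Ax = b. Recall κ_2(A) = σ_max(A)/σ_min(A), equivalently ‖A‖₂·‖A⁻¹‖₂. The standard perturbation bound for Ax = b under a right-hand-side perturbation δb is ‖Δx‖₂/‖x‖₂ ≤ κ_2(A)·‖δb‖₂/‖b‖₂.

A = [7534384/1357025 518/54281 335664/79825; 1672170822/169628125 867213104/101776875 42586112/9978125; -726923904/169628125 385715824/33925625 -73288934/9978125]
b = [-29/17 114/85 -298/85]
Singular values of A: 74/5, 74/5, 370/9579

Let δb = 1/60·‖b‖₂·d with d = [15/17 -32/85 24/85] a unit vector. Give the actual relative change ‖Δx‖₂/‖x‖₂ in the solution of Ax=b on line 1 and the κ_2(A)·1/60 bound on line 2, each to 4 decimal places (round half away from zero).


from the listed singular values, σ₁ = 74/5, σ_n = 370/9579
κ = σ_max/σ_min = (74/5)/(370/9579) = 383.1600
bound on ‖Δx‖/‖x‖: κ·ε = 383.1600·1/60 = 6.3860
solve Ax = b  →  x = [44.8219 -21.8766 -59.5373]
2-norm of b is 4.1231; of x, 77.6678
Δx = A⁻¹·δb where δb = 1/60·4.1231·d; ‖Δx‖ = 1.7791
relative error = 0.0229
so the bound overstates the realised error by a factor of ≈ 278.7907 (computed from the unrounded values)

0.0229
6.3860


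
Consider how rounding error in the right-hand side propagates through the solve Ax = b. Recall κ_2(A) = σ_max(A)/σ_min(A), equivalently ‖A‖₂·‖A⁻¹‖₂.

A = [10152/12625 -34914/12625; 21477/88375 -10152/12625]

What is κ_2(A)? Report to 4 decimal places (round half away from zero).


353.5000

form AᵀA = [44090829/62481125 -21593304/8925875; -21593304/8925875 10576404/1275125] with trace 4498677/499849 and determinant 324/499849
char-poly roots: 9 and 36/499849
so κ_2 = √(9 / (36/499849)) = 353.5000


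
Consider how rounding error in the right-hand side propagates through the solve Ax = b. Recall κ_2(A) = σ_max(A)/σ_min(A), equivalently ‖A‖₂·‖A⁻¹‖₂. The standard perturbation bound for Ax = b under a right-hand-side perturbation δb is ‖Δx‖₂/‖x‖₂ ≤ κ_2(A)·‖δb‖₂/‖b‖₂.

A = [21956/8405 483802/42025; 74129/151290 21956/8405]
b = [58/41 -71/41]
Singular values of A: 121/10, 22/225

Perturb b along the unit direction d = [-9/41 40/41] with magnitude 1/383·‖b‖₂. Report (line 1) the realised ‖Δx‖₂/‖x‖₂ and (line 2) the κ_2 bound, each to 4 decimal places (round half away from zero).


from the listed singular values, σ₁ = 121/10, σ_n = 22/225
κ_2(A) = (121/10) / (22/225) = 123.7500
bound on ‖Δx‖/‖x‖: κ·ε = 123.7500·1/383 = 0.3231
solve Ax = b  →  x = [19.9738 -4.4094]
2-norm of b is 2.2361; of x, 20.4547
δb = ε·‖b‖·d = [-0.0013 0.0057]; solving A·Δx = δb gives ‖Δx‖ = 0.0597
dividing the unrounded norms, ‖Δx‖/‖x‖ = 0.0029
so the bound overstates the realised error by a factor of ≈ 110.6863 (computed from the unrounded values)

0.0029
0.3231


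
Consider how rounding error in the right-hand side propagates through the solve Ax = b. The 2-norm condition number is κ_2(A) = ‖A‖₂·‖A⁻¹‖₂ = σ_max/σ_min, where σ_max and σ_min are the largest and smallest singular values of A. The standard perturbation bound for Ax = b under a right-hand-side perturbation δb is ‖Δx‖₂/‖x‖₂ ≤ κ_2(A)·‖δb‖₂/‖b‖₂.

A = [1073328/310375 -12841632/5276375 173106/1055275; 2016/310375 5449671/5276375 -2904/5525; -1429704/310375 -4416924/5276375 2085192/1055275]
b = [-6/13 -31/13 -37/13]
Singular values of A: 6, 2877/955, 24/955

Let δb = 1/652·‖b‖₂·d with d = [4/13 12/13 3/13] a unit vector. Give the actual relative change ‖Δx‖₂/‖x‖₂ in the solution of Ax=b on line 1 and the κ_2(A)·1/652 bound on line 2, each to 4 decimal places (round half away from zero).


0.0019
0.3662

largest singular value 6, smallest 24/955
condition number: 6 ÷ (24/955) = 238.7500
bound on ‖Δx‖/‖x‖: κ·ε = 238.7500·1/652 = 0.3662
solve Ax = b  →  x = [-33.1050 -53.6804 -101.3562]
2-norm of b is 3.7417; of x, 119.3759
Δx = A⁻¹·δb where δb = 1/652·3.7417·d; ‖Δx‖ = 0.2284
realised ‖Δx‖/‖x‖ = 0.0019
so the bound overstates the realised error by a factor of ≈ 191.4274 (computed from the unrounded values)


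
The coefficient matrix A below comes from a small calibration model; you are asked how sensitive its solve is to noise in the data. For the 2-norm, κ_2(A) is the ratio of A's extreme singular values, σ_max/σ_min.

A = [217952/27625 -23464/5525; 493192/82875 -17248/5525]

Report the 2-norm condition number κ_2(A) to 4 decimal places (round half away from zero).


AᵀA = [26830640704/274730625 -953946112/18315375; -953946112/18315375 33922112/1221025]; tr = 119249536/950625, det = 9834496/23765625
λ_max, λ_min = (119249536/950625 ± √14218956009373696/903687890625)/2 = 3136/25, 3136/950625
κ = σ_max/σ_min = (56/5)/(56/975) = 195.0000

195.0000


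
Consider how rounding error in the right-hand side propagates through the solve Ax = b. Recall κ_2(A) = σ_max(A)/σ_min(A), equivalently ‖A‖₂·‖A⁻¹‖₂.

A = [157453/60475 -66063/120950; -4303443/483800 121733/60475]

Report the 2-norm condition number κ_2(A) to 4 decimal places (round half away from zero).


236.0000

M = AᵀA = [32170038841/374499904 -904765275/46812488; -904765275/46812488 101824021/23406244]. tr(M)=20106617/222784, det(M)=130321/891136
solving λ² − 20106617/222784·λ + 130321/891136 = 0 gives λ = 361/4, 361/222784
σ_max=√(361/4)=(19/2), σ_min=√(361/222784)=(19/472) → κ = 236.0000


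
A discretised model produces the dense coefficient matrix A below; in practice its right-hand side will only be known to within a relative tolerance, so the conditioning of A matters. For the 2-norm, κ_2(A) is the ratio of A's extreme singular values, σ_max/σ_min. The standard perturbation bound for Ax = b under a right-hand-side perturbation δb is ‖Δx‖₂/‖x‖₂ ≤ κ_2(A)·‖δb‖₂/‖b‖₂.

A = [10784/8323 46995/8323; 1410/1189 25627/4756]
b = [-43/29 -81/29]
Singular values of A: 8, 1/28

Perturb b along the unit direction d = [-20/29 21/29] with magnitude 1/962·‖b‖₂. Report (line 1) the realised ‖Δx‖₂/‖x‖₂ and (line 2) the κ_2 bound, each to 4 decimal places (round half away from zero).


0.0033
0.2328

σ_max = 8, σ_min = 1/28
κ = σ_max/σ_min = 8/(1/28) = 224.0000
κ_2(A)·‖δb‖/‖b‖ = 0.2328
solve Ax = b  →  x = [27.2348 -6.5122]
‖b‖₂ = 3.1623 and ‖x‖₂ = 28.0025
δb = ε·‖b‖·d = [-0.0023 0.0024]; solving A·Δx = δb gives ‖Δx‖ = 0.0920
realised ‖Δx‖/‖x‖ = 0.0033
realised/bound (from unrounded values) ≈ 0.0141


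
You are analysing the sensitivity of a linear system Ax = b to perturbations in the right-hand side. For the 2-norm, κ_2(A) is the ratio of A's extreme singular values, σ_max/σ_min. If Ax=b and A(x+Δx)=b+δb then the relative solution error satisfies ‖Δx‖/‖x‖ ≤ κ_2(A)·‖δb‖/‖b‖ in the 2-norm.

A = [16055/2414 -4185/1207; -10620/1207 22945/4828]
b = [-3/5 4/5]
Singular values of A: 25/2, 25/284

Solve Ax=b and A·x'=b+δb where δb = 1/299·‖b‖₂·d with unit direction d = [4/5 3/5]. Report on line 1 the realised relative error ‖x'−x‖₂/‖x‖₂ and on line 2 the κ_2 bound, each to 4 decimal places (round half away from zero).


0.4749
0.4749

from the listed singular values, σ₁ = 25/2, σ_n = 25/284
κ_2(A) = (25/2) / (25/284) = 142.0000
κ_2(A)·‖δb‖/‖b‖ = 0.4749
solve Ax = b  →  x = [-0.0706 0.0376]
‖b‖₂ = 1.0000 and ‖x‖₂ = 0.0800
re-solving with b+δb shifts x by Δx of norm 0.0380
realised ‖Δx‖/‖x‖ = 0.4749
realised/bound = 1 exactly: the bound is attained for this b and d


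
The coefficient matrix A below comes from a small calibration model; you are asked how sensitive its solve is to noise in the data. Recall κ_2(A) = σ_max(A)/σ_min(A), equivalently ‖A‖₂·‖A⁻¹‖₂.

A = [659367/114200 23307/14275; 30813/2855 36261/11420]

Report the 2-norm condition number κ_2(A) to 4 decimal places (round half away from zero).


228.4000

form AᵀA = [1953870391089/13041640000 71233376319/1630205000; 71233376319/1630205000 41562963009/3260410000] with trace 3392195589/20866624 and determinant 169130025/333865984
λ_max, λ_min = (3392195589/20866624 ± √11506108620871360521/435415997157376)/2 = 2601/16, 65025/20866624
σ_max=√(2601/16)=(51/4), σ_min=√(65025/20866624)=(255/4568) → κ = 228.4000


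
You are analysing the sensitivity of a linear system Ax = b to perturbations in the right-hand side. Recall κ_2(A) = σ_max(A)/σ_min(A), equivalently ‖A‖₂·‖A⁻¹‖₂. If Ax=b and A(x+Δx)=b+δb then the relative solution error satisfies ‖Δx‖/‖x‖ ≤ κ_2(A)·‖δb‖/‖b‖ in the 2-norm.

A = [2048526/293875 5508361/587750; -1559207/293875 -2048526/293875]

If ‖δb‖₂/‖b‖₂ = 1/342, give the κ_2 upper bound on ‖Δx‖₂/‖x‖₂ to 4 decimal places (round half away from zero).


0.5499

M = AᵀA = [265103409661/3454500625 353443457673/3454500625; 353443457673/3454500625 1885115039881/13818002500]. tr(M)=117821147141/552720100, det(M)=28398241/22108804
solving λ² − 117821147141/552720100·λ + 28398241/22108804 = 0 gives λ = 5329/25, 133225/22108804
σ_max=√(5329/25)=(73/5), σ_min=√(133225/22108804)=(365/4702) → κ = 188.0800
κ_2(A)·‖δb‖/‖b‖ = 0.5499


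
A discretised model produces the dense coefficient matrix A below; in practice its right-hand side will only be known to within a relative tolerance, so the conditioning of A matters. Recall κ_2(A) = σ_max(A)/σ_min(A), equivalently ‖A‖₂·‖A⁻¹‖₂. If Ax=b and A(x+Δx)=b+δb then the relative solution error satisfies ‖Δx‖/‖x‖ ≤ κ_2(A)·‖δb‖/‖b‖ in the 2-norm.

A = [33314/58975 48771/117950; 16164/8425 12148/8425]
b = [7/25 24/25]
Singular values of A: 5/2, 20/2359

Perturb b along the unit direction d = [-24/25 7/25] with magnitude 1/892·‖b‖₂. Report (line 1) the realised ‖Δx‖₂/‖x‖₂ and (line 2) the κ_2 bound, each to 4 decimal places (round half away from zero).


0.3306
0.3306

from the listed singular values, σ₁ = 5/2, σ_n = 20/2359
condition number: (5/2) ÷ (20/2359) = 294.8750
κ_2(A)·‖δb‖/‖b‖ = 0.3306
solve Ax = b  →  x = [0.3200 0.2400]
2-norm of b is 1.0000; of x, 0.4000
δb = ε·‖b‖·d = [-0.0011 0.0003]; solving A·Δx = δb gives ‖Δx‖ = 0.1322
dividing the unrounded norms, ‖Δx‖/‖x‖ = 0.3306
realised/bound = 1 exactly: the bound is attained for this b and d


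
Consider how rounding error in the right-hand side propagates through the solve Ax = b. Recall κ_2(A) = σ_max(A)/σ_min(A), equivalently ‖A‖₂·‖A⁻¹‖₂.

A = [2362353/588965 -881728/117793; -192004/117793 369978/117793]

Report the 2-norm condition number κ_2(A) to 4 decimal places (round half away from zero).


AᵀA = [2263261433/120737825 -848638728/24147565; -848638728/24147565 318248516/4829513]; tr = 601145549/7102225, det = 1119364/7102225
λ_max, λ_min = (601145549/7102225 ± √361344171182571801/50441599950625)/2 = 2116/25, 529/284089
κ_2(A) = √(λ_max/λ_min) = √((2116/25) / (529/284089)) = 213.2000

213.2000


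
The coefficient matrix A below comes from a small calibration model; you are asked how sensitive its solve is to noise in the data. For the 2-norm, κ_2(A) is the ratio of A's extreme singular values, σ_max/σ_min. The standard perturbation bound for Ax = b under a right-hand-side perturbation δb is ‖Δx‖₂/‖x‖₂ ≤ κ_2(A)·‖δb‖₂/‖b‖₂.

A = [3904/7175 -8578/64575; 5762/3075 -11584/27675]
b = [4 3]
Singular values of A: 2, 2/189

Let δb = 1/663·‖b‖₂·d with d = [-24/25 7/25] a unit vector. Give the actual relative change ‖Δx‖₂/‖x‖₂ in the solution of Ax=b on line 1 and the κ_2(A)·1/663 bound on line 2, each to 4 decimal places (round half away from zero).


largest singular value 2, smallest 2/189
condition number: 2 ÷ (2/189) = 189.0000
bound on ‖Δx‖/‖x‖: κ·ε = 189.0000·1/663 = 0.2851
solve Ax = b  →  x = [-60.2805 -277.0244]
‖b‖₂ = 5.0000 and ‖x‖₂ = 283.5071
with δb = [-0.0072 0.0021], A·Δx = δb → ‖Δx‖ = 0.7127
relative error = 0.0025
realised/bound (from unrounded values) ≈ 0.0088

0.0025
0.2851


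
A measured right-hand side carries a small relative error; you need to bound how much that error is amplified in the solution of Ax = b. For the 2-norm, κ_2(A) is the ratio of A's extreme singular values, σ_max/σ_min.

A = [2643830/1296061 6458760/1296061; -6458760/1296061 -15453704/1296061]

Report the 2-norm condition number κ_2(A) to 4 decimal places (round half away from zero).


AᵀA = [288197738500/9939491809 691642773360/9939491809; 691642773360/9939491809 1659955905664/9939491809]; tr = 11527536356/58813561, det = 15366400/58813561
λ_max, λ_min = (11527536356/58813561 ± √132880479428086757136/3459034957500721)/2 = 196, 78400/58813561
κ = σ_max/σ_min = 14/(280/7669) = 383.4500

383.4500


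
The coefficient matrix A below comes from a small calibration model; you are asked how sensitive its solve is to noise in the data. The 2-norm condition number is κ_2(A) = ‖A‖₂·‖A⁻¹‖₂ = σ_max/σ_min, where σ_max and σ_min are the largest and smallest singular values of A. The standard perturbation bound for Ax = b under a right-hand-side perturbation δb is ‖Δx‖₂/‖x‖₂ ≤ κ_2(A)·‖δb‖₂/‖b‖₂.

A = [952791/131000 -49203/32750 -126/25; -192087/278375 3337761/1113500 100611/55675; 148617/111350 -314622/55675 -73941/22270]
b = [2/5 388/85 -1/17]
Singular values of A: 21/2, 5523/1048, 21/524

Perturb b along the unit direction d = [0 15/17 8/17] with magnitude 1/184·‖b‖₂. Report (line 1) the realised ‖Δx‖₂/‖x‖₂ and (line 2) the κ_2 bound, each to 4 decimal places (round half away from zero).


0.0062
1.4239

σ_max = 21/2, σ_min = 21/524
κ_2(A) = (21/2) / (21/524) = 262.0000
κ_2(A)·‖δb‖/‖b‖ = 1.4239
solve Ax = b  →  x = [48.0753 -35.5821 79.9048]
‖b‖ = 4.5826, ‖x‖ = 99.8103
re-solving with b+δb shifts x by Δx of norm 0.6214
realised ‖Δx‖/‖x‖ = 0.0062
tightness: 0.0062 against a bound of 1.4239 (unrounded ratio ≈ 0.0044)
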